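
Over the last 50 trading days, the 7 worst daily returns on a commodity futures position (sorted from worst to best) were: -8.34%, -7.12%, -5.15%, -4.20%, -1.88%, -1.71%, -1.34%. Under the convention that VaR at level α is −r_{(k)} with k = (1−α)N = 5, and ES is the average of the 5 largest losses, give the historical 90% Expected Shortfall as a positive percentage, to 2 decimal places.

5.34%

The 5 worst returns sum to -26.69%.
ES = −(-26.69%) / 5 = 5.338% ≈ 5.34%.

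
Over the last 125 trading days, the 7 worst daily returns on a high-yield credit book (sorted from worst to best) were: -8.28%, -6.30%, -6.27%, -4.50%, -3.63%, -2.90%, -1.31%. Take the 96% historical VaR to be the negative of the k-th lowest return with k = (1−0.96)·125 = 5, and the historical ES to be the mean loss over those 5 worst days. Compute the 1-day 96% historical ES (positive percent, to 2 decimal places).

The 5 worst returns sum to -28.98%.
ES = −(-28.98%) / 5 = 5.796% ≈ 5.80%.

5.80%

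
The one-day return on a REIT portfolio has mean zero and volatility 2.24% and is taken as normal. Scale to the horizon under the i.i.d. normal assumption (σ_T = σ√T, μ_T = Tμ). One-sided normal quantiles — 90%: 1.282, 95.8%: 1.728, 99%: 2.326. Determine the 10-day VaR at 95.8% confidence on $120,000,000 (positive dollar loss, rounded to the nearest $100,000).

σ_{10d} = 2.24% × √10 = 7.084%.
VaR = 1.728 × 7.084% = 12.241%.
On $120,000,000: 0.12241 × $120,000,000 = $14,689,200.

$14,700,000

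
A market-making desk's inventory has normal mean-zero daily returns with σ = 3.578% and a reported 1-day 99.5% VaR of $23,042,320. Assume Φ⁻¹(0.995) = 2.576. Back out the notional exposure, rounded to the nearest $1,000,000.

$250,000,000

VaR as a fraction of value: z·σ = 2.576 × 3.578% = 9.21693%.
Position = $23,042,320 / 0.0921693 = $250,000,000.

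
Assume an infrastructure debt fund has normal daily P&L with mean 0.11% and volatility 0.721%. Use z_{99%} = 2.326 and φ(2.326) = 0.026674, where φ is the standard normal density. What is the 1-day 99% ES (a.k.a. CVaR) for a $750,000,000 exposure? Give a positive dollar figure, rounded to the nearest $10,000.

Tail multiplier: φ(z)/(1−α) = 0.026674 / 0.01 = 2.667.
ES = −(0.11%) + 0.721% × 2.667 = 1.813%.
On $750,000,000: 0.01813 × $750,000,000 = $13,597,500.

$13,600,000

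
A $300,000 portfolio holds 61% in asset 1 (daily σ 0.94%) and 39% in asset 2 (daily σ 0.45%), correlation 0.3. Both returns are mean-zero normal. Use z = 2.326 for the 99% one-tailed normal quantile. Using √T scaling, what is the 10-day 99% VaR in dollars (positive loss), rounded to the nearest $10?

σ_p = √(0.61²·0.94² + 0.39²·0.45² + 2·0.3·0.61·0.39·0.94·0.45) = 0.648%.
σ_{10d} = 0.648% × √10 = 2.049%.
VaR = 2.326 × 2.049% = 4.766%; on $300,000 that is $14,298.

$14,300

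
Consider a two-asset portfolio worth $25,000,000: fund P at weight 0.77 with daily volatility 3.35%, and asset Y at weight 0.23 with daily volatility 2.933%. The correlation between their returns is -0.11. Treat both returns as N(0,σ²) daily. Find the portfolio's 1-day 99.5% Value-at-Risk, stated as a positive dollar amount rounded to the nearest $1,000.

$1,670,000

σ_p² = 0.77²·3.35² + 0.23²·2.933² + 2·-0.11·0.77·0.23·3.35·2.933 = 6.7261 (%²).
σ_p = √6.7261 = 2.593%.
At 99.5%, z = 2.576.
VaR = 2.576 × 2.593% = 6.680%; on $25,000,000 that is $1,670,000.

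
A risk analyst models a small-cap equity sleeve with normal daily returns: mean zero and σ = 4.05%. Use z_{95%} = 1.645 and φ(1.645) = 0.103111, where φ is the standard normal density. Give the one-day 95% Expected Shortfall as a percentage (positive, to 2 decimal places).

8.35%

Tail multiplier: φ(z)/(1−α) = 0.103111 / 0.05 = 2.062.
ES = 4.05% × 2.062 = 8.351%.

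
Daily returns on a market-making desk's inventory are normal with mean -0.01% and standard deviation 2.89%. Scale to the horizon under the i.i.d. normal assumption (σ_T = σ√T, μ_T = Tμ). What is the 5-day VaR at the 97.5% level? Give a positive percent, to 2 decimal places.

At 97.5%, z = 1.960.
σ_{5d} = 2.89% × √5 = 6.462%; μ_{5d} = 5 × -0.01% = -0.050%.
VaR = −(-0.050%) + 1.960 × 6.462% = 12.716%.

12.72%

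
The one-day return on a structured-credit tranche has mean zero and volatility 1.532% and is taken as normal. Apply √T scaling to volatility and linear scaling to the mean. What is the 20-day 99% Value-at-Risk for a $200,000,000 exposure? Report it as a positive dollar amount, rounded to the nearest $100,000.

$31,900,000

At 99%, z = 2.326.
σ_{20d} = 1.532% × √20 = 6.851%.
VaR = 2.326 × 6.851% = 15.935%.
On $200,000,000: 0.15935 × $200,000,000 = $31,870,000.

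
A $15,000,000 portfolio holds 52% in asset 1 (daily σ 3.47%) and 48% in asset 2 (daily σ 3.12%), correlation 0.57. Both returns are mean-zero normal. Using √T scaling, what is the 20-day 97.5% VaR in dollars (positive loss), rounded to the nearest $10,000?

$3,850,000

σ_p = √(0.52²·3.47² + 0.48²·3.12² + 2·0.57·0.52·0.48·3.47·3.12) = 2.929%.
σ_{20d} = 2.929% × √20 = 13.099%.
z(97.5%) = 1.960.
VaR = 1.960 × 13.099% = 25.674%; on $15,000,000 that is $3,851,100.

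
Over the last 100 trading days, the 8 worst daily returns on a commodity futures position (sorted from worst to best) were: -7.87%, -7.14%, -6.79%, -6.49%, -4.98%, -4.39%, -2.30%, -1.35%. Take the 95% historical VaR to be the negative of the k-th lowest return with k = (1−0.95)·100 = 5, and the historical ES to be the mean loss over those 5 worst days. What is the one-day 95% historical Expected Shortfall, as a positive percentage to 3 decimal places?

6.654%

The 5 worst returns sum to -33.27%.
ES = −(-33.27%) / 5 = 6.654%.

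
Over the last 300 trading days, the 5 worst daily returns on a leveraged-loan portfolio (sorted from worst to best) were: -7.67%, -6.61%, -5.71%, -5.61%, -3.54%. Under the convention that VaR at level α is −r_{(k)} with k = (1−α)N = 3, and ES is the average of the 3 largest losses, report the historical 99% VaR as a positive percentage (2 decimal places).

k = 3; the 3rd lowest return is -5.71%, so VaR = 5.71%.

5.71%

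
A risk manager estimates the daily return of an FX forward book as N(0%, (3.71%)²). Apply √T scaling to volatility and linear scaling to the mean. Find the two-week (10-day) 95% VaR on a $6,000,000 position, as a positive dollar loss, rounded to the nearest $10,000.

$1,160,000

At 95%, z = 1.645.
σ_{10d} = 3.71% × √10 = 11.732%.
VaR = 1.645 × 11.732% = 19.299%.
On $6,000,000: 0.19299 × $6,000,000 = $1,157,940.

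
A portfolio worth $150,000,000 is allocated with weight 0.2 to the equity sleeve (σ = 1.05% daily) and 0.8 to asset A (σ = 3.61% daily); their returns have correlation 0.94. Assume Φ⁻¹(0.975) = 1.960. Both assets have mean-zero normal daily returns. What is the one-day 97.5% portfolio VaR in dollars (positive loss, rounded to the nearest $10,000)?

σ_p² = 0.2²·1.05² + 0.8²·3.61² + 2·0.94·0.2·0.8·1.05·3.61 = 9.5248 (%²).
σ_p = √9.5248 = 3.086%.
VaR = 1.960 × 3.086% = 6.049%; on $150,000,000 that is $9,073,500.

$9,070,000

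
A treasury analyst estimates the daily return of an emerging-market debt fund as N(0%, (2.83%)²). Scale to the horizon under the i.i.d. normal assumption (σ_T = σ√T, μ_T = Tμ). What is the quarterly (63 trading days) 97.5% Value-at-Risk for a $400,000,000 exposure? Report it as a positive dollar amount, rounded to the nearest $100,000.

At 97.5%, z = 1.960.
σ_{63d} = 2.83% × √63 = 22.462%.
VaR = 1.960 × 22.462% = 44.026%.
On $400,000,000: 0.44026 × $400,000,000 = $176,104,000.

$176,100,000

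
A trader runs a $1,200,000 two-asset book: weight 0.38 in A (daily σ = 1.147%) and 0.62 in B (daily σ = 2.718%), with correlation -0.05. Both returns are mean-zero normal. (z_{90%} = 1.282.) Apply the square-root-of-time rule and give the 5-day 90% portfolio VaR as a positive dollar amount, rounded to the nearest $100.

$59,100

σ_p = √(0.38²·1.147² + 0.62²·2.718² + 2·-0.05·0.38·0.62·1.147·2.718) = 1.719%.
σ_{5d} = 1.719% × √5 = 3.844%.
VaR = 1.282 × 3.844% = 4.928%; on $1,200,000 that is $59,136.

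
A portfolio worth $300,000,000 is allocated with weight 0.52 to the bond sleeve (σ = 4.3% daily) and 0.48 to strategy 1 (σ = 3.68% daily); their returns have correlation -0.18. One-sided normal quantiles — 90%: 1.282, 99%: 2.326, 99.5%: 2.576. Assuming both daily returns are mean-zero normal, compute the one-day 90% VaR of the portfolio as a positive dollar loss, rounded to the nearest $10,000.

σ_p² = 0.52²·4.3² + 0.48²·3.68² + 2·-0.18·0.52·0.48·4.3·3.68 = 6.6980 (%²).
σ_p = √6.6980 = 2.588%.
VaR = 1.282 × 2.588% = 3.318%; on $300,000,000 that is $9,954,000.

$9,950,000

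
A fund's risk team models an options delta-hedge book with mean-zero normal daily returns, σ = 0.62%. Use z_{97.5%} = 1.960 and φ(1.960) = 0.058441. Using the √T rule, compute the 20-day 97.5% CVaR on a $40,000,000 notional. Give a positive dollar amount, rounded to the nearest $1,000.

σ_{20d} = 0.62% × √20 = 2.773%.
ES multiplier = φ(z)/(1−α) = 0.058441/0.025 = 2.338.
ES = 2.773% × 2.338 = 6.483%; on $40,000,000: $2,593,200.

$2,593,000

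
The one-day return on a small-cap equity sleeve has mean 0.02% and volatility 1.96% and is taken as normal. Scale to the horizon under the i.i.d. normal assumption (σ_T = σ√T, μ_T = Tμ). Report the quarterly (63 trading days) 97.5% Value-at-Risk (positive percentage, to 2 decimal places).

29.23%

At 97.5%, z = 1.960.
σ_{63d} = 1.96% × √63 = 15.557%; μ_{63d} = 63 × 0.02% = 1.260%.
VaR = −(1.260%) + 1.960 × 15.557% = 29.232%.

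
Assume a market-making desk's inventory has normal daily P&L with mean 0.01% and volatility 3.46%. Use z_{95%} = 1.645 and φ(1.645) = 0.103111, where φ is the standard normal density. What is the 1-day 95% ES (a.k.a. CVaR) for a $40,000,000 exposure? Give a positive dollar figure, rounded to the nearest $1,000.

$2,850,000

Tail multiplier: φ(z)/(1−α) = 0.103111 / 0.05 = 2.062.
ES = −(0.01%) + 3.46% × 2.062 = 7.125%.
On $40,000,000: 0.07125 × $40,000,000 = $2,850,000.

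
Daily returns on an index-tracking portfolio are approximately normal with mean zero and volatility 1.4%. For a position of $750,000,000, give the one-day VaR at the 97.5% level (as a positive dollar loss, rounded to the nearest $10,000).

$20,580,000

At 97.5% one-sided, z = 1.960.
VaR = z·σ = 1.960 × 1.4% = 2.744%.
On $750,000,000: 0.02744 × $750,000,000 = $20,580,000.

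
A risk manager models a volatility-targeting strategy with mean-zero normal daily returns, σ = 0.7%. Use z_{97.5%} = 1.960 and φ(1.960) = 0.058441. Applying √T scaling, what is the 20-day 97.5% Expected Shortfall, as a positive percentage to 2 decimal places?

σ_{20d} = 0.7% × √20 = 3.130%.
ES multiplier = φ(z)/(1−α) = 0.058441/0.025 = 2.338.
ES = 3.130% × 2.338 = 7.318%.

7.32%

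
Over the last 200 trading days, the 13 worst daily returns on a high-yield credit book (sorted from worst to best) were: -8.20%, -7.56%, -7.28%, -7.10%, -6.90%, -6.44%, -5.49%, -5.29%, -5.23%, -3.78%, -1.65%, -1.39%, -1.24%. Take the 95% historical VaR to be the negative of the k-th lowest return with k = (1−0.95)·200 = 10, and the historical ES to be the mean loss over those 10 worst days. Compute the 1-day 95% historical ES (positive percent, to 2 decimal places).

The 10 worst returns sum to -63.27%.
ES = −(-63.27%) / 10 = 6.327% ≈ 6.33%.

6.33%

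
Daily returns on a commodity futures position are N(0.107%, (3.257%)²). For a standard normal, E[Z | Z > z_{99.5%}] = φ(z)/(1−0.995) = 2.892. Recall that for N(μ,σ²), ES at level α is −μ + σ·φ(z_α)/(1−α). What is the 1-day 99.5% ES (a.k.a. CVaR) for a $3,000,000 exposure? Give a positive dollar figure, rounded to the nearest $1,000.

ES = −(0.107%) + 3.257% × 2.892 = 9.312%.
On $3,000,000: 0.09312 × $3,000,000 = $279,360.

$279,000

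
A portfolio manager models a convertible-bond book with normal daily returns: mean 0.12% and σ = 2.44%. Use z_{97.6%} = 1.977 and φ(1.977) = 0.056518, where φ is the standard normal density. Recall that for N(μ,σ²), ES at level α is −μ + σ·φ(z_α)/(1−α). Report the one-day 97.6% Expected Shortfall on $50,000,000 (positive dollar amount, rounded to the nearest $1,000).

Tail multiplier: φ(z)/(1−α) = 0.056518 / 0.024 = 2.355.
ES = −(0.12%) + 2.44% × 2.355 = 5.626%.
On $50,000,000: 0.05626 × $50,000,000 = $2,813,000.

$2,813,000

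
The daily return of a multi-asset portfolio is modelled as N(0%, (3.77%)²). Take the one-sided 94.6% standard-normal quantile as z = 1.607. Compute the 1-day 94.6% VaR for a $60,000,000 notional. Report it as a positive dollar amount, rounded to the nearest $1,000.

VaR = z·σ = 1.607 × 3.77% = 6.058%.
On $60,000,000: 0.06058 × $60,000,000 = $3,634,800.

$3,635,000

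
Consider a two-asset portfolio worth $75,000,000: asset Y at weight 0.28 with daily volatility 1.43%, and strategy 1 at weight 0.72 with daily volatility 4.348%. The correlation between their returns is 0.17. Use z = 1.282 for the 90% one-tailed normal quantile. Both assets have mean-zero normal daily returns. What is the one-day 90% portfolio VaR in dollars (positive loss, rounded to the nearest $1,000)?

σ_p² = 0.28²·1.43² + 0.72²·4.348² + 2·0.17·0.28·0.72·1.43·4.348 = 10.3869 (%²).
σ_p = √10.3869 = 3.223%.
VaR = 1.282 × 3.223% = 4.132%; on $75,000,000 that is $3,099,000.

$3,099,000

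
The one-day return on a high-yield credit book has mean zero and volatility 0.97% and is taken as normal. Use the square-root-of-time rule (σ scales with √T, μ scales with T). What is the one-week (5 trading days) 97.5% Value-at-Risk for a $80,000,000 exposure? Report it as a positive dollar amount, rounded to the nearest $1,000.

$3,401,000

At 97.5%, z = 1.960.
σ_{5d} = 0.97% × √5 = 2.169%.
VaR = 1.960 × 2.169% = 4.251%.
On $80,000,000: 0.04251 × $80,000,000 = $3,400,800.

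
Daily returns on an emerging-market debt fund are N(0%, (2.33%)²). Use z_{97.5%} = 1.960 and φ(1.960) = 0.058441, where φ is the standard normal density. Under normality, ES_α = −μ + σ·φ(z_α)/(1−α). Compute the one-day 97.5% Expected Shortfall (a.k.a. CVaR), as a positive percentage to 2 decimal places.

Tail multiplier: φ(z)/(1−α) = 0.058441 / 0.025 = 2.338.
ES = 2.33% × 2.338 = 5.448%.

5.45%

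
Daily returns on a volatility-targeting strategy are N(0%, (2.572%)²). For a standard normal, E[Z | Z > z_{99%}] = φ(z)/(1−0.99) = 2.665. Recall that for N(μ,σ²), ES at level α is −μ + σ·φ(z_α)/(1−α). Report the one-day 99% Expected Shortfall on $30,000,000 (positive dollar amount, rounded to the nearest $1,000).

ES = 2.572% × 2.665 = 6.854%.
On $30,000,000: 0.06854 × $30,000,000 = $2,056,200.

$2,056,000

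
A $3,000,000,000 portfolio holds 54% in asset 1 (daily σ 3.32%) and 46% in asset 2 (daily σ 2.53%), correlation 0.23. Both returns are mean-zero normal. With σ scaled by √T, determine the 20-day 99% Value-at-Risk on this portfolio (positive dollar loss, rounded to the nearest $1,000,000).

$734,000,000

σ_p = √(0.54²·3.32² + 0.46²·2.53² + 2·0.23·0.54·0.46·3.32·2.53) = 2.351%.
σ_{20d} = 2.351% × √20 = 10.514%.
z(99%) = 2.326.
VaR = 2.326 × 10.514% = 24.456%; on $3,000,000,000 that is $733,680,000.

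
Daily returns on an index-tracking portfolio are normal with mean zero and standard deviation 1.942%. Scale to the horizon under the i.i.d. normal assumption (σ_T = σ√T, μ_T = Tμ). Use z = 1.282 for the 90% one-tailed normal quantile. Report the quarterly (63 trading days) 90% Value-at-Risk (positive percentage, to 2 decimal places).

σ_{63d} = 1.942% × √63 = 15.414%.
VaR = 1.282 × 15.414% = 19.761%.

19.76%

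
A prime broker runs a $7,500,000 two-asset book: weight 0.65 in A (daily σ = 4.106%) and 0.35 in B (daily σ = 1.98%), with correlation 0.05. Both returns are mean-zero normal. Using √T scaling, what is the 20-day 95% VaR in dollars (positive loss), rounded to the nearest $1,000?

σ_p = √(0.65²·4.106² + 0.35²·1.98² + 2·0.05·0.65·0.35·4.106·1.98) = 2.791%.
σ_{20d} = 2.791% × √20 = 12.482%.
z(95%) = 1.645.
VaR = 1.645 × 12.482% = 20.533%; on $7,500,000 that is $1,539,975.

$1,540,000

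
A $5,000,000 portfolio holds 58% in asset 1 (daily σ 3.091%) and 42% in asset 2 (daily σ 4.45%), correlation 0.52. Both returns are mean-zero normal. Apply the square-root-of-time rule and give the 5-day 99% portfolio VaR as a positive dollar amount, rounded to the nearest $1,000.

σ_p = √(0.58²·3.091² + 0.42²·4.45² + 2·0.52·0.58·0.42·3.091·4.45) = 3.192%.
σ_{5d} = 3.192% × √5 = 7.138%.
z(99%) = 2.326.
VaR = 2.326 × 7.138% = 16.603%; on $5,000,000 that is $830,150.

$830,000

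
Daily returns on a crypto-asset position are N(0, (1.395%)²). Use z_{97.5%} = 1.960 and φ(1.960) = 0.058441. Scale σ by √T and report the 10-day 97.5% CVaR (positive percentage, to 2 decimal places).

σ_{10d} = 1.395% × √10 = 4.411%.
ES multiplier = φ(z)/(1−α) = 0.058441/0.025 = 2.338.
ES = 4.411% × 2.338 = 10.313%.

10.31%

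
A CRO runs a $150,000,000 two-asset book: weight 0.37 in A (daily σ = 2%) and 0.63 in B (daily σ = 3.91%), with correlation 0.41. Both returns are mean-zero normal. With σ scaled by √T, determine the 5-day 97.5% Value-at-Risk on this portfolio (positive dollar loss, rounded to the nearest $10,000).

σ_p = √(0.37²·2² + 0.63²·3.91² + 2·0.41·0.37·0.63·2·3.91) = 2.848%.
σ_{5d} = 2.848% × √5 = 6.368%.
z(97.5%) = 1.960.
VaR = 1.960 × 6.368% = 12.481%; on $150,000,000 that is $18,721,500.

$18,720,000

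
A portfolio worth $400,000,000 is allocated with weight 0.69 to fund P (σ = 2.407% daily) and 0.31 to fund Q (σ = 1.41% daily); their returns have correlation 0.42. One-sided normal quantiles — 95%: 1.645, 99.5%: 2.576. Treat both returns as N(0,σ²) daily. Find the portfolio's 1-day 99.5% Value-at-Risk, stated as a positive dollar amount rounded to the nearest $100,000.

σ_p² = 0.69²·2.407² + 0.31²·1.41² + 2·0.42·0.69·0.31·2.407·1.41 = 3.5592 (%²).
σ_p = √3.5592 = 1.887%.
VaR = 2.576 × 1.887% = 4.861%; on $400,000,000 that is $19,444,000.

$19,400,000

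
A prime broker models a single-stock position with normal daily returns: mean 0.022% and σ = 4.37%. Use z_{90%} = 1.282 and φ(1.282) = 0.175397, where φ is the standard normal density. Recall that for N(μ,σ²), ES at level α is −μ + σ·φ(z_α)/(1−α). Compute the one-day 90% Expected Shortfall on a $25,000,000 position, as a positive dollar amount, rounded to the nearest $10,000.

$1,910,000

Tail multiplier: φ(z)/(1−α) = 0.175397 / 0.1 = 1.754.
ES = −(0.022%) + 4.37% × 1.754 = 7.643%.
On $25,000,000: 0.07643 × $25,000,000 = $1,910,750.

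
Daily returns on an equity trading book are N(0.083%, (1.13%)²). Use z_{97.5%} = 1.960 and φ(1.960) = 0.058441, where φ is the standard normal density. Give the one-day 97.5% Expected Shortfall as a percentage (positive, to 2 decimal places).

2.56%

Tail multiplier: φ(z)/(1−α) = 0.058441 / 0.025 = 2.338.
ES = −(0.083%) + 1.13% × 2.338 = 2.559%.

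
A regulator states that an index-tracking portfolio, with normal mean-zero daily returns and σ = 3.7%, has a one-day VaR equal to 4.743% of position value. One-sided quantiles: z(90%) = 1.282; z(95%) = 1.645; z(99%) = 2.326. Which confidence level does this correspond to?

90%

Implied z = VaR/σ = 4.743 / 3.7 = 1.282.
This matches z(90%) = 1.282.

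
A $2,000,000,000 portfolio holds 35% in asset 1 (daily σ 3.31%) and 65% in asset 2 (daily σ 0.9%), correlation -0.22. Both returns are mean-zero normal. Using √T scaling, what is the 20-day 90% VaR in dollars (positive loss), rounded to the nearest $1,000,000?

$135,000,000

σ_p = √(0.35²·3.31² + 0.65²·0.9² + 2·-0.22·0.35·0.65·3.31·0.9) = 1.177%.
σ_{20d} = 1.177% × √20 = 5.264%.
z(90%) = 1.282.
VaR = 1.282 × 5.264% = 6.748%; on $2,000,000,000 that is $134,960,000.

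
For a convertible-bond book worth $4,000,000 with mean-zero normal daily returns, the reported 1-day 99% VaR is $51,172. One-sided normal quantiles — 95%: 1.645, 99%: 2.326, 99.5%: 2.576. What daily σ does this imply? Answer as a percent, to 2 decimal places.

0.55%

VaR as a fraction: $51,172 / $4,000,000 = 1.279%.
σ = VaR / z = 1.279% / 2.326 = 0.550%.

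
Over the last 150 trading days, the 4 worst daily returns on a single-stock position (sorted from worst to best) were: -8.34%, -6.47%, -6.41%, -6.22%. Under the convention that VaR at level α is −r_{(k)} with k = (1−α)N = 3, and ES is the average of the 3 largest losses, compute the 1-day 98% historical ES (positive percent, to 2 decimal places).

The 3 worst returns sum to -21.22%.
ES = −(-21.22%) / 3 = 7.0733…% ≈ 7.07%.

7.07%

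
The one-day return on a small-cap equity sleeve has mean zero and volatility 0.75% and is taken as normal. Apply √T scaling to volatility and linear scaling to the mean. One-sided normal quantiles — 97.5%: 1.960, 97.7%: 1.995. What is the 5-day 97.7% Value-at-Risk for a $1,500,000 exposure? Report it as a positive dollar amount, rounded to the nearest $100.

σ_{5d} = 0.75% × √5 = 1.677%.
VaR = 1.995 × 1.677% = 3.346%.
On $1,500,000: 0.03346 × $1,500,000 = $50,190.

$50,200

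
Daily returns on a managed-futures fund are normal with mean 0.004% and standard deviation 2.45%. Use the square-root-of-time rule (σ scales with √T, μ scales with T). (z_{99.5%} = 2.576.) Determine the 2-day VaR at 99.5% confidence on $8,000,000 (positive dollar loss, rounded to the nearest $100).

σ_{2d} = 2.45% × √2 = 3.465%; μ_{2d} = 2 × 0.004% = 0.008%.
VaR = −(0.008%) + 2.576 × 3.465% = 8.918%.
On $8,000,000: 0.08918 × $8,000,000 = $713,440.

$713,400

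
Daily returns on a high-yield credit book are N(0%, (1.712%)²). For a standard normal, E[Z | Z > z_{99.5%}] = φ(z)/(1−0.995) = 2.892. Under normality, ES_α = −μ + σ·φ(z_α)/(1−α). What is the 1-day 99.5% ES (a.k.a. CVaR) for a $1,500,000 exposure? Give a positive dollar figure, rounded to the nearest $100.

$74,300

ES = 1.712% × 2.892 = 4.951%.
On $1,500,000: 0.04951 × $1,500,000 = $74,265.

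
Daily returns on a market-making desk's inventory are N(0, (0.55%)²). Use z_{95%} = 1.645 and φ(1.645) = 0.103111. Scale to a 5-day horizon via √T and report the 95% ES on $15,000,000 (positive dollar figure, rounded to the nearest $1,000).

σ_{5d} = 0.55% × √5 = 1.230%.
ES multiplier = φ(z)/(1−α) = 0.103111/0.05 = 2.062.
ES = 1.230% × 2.062 = 2.536%; on $15,000,000: $380,400.

$380,000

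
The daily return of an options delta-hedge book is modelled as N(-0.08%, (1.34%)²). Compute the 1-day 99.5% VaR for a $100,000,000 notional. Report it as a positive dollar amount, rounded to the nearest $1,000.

$3,532,000

At 99.5% one-sided, z = 2.576.
VaR = −μ + z·σ = −(-0.08%) + 2.576 × 1.34% = 3.532%.
On $100,000,000: 0.03532 × $100,000,000 = $3,532,000.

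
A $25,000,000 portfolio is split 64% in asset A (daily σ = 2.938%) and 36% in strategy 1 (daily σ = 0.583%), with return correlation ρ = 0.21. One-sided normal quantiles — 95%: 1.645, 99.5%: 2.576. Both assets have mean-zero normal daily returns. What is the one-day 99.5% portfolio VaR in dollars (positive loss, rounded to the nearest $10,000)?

$1,250,000

σ_p² = 0.64²·2.938² + 0.36²·0.583² + 2·0.21·0.64·0.36·2.938·0.583 = 3.7454 (%²).
σ_p = √3.7454 = 1.935%.
VaR = 2.576 × 1.935% = 4.985%; on $25,000,000 that is $1,246,250.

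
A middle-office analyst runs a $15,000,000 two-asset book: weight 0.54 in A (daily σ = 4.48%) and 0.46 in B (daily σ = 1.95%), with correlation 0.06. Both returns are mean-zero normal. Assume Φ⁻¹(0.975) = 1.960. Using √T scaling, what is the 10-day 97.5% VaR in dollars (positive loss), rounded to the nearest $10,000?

$2,450,000

σ_p = √(0.54²·4.48² + 0.46²·1.95² + 2·0.06·0.54·0.46·4.48·1.95) = 2.630%.
σ_{10d} = 2.630% × √10 = 8.317%.
VaR = 1.960 × 8.317% = 16.301%; on $15,000,000 that is $2,445,150.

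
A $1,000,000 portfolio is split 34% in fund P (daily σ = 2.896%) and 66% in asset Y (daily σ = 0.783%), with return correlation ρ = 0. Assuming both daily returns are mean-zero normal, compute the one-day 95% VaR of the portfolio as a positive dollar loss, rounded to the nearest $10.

$18,290

σ_p² = 0.34²·2.896² + 0.66²·0.783² + 2·0·0.34·0.66·2.896·0.783 = 1.2366 (%²).
σ_p = √1.2366 = 1.112%.
At 95%, z = 1.645.
VaR = 1.645 × 1.112% = 1.829%; on $1,000,000 that is $18,290.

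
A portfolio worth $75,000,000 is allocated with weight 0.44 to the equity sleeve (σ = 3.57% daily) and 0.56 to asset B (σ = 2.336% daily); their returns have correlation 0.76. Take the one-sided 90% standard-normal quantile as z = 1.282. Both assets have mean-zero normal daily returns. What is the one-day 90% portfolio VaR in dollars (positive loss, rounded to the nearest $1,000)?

$2,598,000

σ_p² = 0.44²·3.57² + 0.56²·2.336² + 2·0.76·0.44·0.56·3.57·2.336 = 7.3021 (%²).
σ_p = √7.3021 = 2.702%.
VaR = 1.282 × 2.702% = 3.464%; on $75,000,000 that is $2,598,000.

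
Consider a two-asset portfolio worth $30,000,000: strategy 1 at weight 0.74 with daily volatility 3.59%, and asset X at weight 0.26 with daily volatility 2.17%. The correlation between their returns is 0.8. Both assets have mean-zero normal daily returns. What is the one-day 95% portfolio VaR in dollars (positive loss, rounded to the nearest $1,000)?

σ_p² = 0.74²·3.59² + 0.26²·2.17² + 2·0.8·0.74·0.26·3.59·2.17 = 9.7740 (%²).
σ_p = √9.7740 = 3.126%.
At 95%, z = 1.645.
VaR = 1.645 × 3.126% = 5.142%; on $30,000,000 that is $1,542,600.

$1,543,000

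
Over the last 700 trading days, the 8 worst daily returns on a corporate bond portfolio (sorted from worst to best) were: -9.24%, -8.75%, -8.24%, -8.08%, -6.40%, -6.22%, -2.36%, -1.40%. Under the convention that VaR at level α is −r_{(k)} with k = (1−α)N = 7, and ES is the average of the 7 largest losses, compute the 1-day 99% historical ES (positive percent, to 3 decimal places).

The 7 worst returns sum to -49.29%.
ES = −(-49.29%) / 7 = 7.0414…% ≈ 7.041%.

7.041%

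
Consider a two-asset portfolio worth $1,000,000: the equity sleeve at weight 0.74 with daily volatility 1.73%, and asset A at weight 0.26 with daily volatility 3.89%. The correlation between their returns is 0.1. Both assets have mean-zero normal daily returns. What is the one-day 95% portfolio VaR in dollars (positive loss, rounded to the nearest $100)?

$28,100

σ_p² = 0.74²·1.73² + 0.26²·3.89² + 2·0.1·0.74·0.26·1.73·3.89 = 2.9208 (%²).
σ_p = √2.9208 = 1.709%.
At 95%, z = 1.645.
VaR = 1.645 × 1.709% = 2.811%; on $1,000,000 that is $28,110.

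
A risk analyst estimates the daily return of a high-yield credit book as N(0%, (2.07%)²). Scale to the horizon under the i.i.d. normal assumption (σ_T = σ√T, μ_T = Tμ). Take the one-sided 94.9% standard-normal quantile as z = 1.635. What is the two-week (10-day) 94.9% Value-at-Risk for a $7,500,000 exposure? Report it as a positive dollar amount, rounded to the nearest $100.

σ_{10d} = 2.07% × √10 = 6.546%.
VaR = 1.635 × 6.546% = 10.703%.
On $7,500,000: 0.10703 × $7,500,000 = $802,725.

$802,700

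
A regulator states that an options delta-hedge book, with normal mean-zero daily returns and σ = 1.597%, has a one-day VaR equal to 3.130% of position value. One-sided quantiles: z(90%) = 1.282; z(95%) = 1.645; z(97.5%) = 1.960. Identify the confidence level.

Implied z = VaR/σ = 3.130 / 1.597 = 1.960.
This matches z(97.5%) = 1.960.

97.5%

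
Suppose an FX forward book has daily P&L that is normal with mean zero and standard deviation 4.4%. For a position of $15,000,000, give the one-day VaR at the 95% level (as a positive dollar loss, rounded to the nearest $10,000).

$1,090,000

At 95% one-sided, z = 1.645.
VaR = z·σ = 1.645 × 4.4% = 7.238%.
On $15,000,000: 0.07238 × $15,000,000 = $1,085,700.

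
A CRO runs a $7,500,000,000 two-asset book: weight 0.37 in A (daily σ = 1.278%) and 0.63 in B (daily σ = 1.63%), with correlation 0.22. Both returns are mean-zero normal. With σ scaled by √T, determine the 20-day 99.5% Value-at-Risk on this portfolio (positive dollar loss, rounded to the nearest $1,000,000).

$1,055,000,000

σ_p = √(0.37²·1.278² + 0.63²·1.63² + 2·0.22·0.37·0.63·1.278·1.63) = 1.221%.
σ_{20d} = 1.221% × √20 = 5.460%.
z(99.5%) = 2.576.
VaR = 2.576 × 5.460% = 14.065%; on $7,500,000,000 that is $1,054,875,000.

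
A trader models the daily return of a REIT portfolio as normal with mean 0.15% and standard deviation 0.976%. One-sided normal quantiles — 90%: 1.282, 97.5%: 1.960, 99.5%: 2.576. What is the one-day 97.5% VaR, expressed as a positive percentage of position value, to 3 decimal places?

VaR = −μ + z·σ = −(0.15%) + 1.960 × 0.976% = 1.763%.

1.763%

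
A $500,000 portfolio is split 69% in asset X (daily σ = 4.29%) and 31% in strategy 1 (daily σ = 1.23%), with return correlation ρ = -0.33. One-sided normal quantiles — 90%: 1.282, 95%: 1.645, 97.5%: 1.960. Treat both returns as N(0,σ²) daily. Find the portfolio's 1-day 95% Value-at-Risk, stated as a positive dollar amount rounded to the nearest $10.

σ_p² = 0.69²·4.29² + 0.31²·1.23² + 2·-0.33·0.69·0.31·4.29·1.23 = 8.1626 (%²).
σ_p = √8.1626 = 2.857%.
VaR = 1.645 × 2.857% = 4.700%; on $500,000 that is $23,500.

$23,500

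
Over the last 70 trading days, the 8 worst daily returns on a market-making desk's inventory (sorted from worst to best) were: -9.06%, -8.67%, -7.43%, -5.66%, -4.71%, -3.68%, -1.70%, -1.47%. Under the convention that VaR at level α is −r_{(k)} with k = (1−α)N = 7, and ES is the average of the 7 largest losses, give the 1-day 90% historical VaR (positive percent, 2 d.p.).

1.70%

k = 7; the 7th lowest return is -1.70%, so VaR = 1.70%.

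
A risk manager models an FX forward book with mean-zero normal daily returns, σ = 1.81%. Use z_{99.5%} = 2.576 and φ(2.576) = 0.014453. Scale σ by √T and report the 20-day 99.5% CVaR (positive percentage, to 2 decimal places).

σ_{20d} = 1.81% × √20 = 8.095%.
ES multiplier = φ(z)/(1−α) = 0.014453/0.005 = 2.891.
ES = 8.095% × 2.891 = 23.403%.

23.40%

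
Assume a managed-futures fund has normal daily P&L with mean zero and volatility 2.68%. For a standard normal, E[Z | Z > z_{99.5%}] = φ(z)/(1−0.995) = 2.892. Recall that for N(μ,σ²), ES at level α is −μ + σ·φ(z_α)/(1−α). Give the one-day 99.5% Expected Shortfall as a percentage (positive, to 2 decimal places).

ES = 2.68% × 2.892 = 7.751%.

7.75%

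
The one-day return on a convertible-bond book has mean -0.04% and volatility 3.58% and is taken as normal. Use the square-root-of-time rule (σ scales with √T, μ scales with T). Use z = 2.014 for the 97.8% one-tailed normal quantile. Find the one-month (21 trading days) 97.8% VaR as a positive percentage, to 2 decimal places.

33.88%

σ_{21d} = 3.58% × √21 = 16.406%; μ_{21d} = 21 × -0.04% = -0.840%.
VaR = −(-0.840%) + 2.014 × 16.406% = 33.882%.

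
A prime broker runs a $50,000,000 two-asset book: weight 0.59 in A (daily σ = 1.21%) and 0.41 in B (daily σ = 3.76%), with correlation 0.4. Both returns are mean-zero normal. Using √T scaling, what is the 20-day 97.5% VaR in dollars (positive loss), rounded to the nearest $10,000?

$8,510,000

σ_p = √(0.59²·1.21² + 0.41²·3.76² + 2·0.4·0.59·0.41·1.21·3.76) = 1.941%.
σ_{20d} = 1.941% × √20 = 8.680%.
z(97.5%) = 1.960.
VaR = 1.960 × 8.680% = 17.013%; on $50,000,000 that is $8,506,500.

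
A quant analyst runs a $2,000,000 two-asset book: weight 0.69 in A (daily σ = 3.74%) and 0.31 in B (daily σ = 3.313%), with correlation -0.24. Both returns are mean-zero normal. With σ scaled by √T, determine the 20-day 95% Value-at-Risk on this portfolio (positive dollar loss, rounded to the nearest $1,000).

$373,000

σ_p = √(0.69²·3.74² + 0.31²·3.313² + 2·-0.24·0.69·0.31·3.74·3.313) = 2.538%.
σ_{20d} = 2.538% × √20 = 11.350%.
z(95%) = 1.645.
VaR = 1.645 × 11.350% = 18.671%; on $2,000,000 that is $373,420.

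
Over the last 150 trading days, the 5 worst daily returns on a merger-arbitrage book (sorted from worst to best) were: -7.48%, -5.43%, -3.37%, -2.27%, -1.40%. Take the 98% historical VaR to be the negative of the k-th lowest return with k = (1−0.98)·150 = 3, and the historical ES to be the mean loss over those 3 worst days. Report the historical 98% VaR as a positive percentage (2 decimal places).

k = 3; the 3rd lowest return is -3.37%, so VaR = 3.37%.

3.37%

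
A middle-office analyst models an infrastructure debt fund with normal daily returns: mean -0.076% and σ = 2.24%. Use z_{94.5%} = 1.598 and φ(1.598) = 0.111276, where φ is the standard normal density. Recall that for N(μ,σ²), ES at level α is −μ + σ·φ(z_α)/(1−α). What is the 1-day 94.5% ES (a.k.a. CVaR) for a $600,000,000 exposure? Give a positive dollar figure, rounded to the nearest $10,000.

Tail multiplier: φ(z)/(1−α) = 0.111276 / 0.055 = 2.023.
ES = −(-0.076%) + 2.24% × 2.023 = 4.608%.
On $600,000,000: 0.04608 × $600,000,000 = $27,648,000.

$27,650,000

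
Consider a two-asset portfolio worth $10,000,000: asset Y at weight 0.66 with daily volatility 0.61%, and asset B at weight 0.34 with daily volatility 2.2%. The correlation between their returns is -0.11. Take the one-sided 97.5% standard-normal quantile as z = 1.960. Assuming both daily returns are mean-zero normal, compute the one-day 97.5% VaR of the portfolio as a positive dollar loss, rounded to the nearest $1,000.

$159,000

σ_p² = 0.66²·0.61² + 0.34²·2.2² + 2·-0.11·0.66·0.34·0.61·2.2 = 0.6553 (%²).
σ_p = √0.6553 = 0.810%.
VaR = 1.960 × 0.810% = 1.588%; on $10,000,000 that is $158,800.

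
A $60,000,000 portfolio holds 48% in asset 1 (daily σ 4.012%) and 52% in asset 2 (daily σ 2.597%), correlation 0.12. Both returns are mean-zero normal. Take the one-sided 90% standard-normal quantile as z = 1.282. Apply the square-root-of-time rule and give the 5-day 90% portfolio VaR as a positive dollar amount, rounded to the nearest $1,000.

$4,268,000

σ_p = √(0.48²·4.012² + 0.52²·2.597² + 2·0.12·0.48·0.52·4.012·2.597) = 2.481%.
σ_{5d} = 2.481% × √5 = 5.548%.
VaR = 1.282 × 5.548% = 7.113%; on $60,000,000 that is $4,267,800.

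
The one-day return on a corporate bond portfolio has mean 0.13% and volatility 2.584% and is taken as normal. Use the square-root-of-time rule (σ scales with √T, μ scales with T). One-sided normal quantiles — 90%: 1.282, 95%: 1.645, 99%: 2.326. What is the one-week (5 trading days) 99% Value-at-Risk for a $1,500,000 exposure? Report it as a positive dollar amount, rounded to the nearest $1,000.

$192,000

σ_{5d} = 2.584% × √5 = 5.778%; μ_{5d} = 5 × 0.13% = 0.650%.
VaR = −(0.650%) + 2.326 × 5.778% = 12.790%.
On $1,500,000: 0.12790 × $1,500,000 = $191,850.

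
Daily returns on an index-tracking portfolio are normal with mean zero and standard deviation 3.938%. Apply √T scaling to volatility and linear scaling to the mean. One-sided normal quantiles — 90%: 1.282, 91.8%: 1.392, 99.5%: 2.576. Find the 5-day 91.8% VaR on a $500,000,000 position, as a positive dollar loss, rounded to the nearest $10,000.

$61,290,000

σ_{5d} = 3.938% × √5 = 8.806%.
VaR = 1.392 × 8.806% = 12.258%.
On $500,000,000: 0.12258 × $500,000,000 = $61,290,000.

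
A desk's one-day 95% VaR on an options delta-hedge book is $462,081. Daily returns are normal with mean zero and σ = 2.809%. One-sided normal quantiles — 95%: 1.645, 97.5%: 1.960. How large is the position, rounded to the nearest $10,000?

$10,000,000

VaR as a fraction of value: z·σ = 1.645 × 2.809% = 4.6208%.
Position = $462,081 / 0.0462081 = $10,000,011.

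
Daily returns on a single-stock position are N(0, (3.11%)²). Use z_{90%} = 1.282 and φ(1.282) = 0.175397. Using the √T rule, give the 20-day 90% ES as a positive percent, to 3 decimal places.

24.395%

σ_{20d} = 3.11% × √20 = 13.908%.
ES multiplier = φ(z)/(1−α) = 0.175397/0.1 = 1.754.
ES = 13.908% × 1.754 = 24.395%.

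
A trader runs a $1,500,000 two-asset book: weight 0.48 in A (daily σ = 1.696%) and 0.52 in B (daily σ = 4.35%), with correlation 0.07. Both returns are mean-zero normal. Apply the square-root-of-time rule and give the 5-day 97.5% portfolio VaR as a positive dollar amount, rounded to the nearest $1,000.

σ_p = √(0.48²·1.696² + 0.52²·4.35² + 2·0.07·0.48·0.52·1.696·4.35) = 2.457%.
σ_{5d} = 2.457% × √5 = 5.494%.
z(97.5%) = 1.960.
VaR = 1.960 × 5.494% = 10.768%; on $1,500,000 that is $161,520.

$162,000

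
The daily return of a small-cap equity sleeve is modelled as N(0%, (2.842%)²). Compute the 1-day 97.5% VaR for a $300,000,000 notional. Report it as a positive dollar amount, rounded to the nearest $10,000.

$16,710,000

At 97.5% one-sided, z = 1.960.
VaR = z·σ = 1.960 × 2.842% = 5.570%.
On $300,000,000: 0.05570 × $300,000,000 = $16,710,000.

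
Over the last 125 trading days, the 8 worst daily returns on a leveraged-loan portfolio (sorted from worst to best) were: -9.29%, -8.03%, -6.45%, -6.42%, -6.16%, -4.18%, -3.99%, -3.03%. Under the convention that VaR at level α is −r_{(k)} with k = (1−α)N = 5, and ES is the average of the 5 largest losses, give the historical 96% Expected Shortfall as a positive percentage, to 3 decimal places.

7.270%

The 5 worst returns sum to -36.35%.
ES = −(-36.35%) / 5 = 7.27% ≈ 7.270%.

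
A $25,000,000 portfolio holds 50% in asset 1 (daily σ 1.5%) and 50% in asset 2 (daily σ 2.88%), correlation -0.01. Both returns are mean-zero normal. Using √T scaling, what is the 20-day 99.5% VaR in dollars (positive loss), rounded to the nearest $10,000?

$4,660,000

σ_p = √(0.5²·1.5² + 0.5²·2.88² + 2·-0.01·0.5·0.5·1.5·2.88) = 1.617%.
σ_{20d} = 1.617% × √20 = 7.231%.
z(99.5%) = 2.576.
VaR = 2.576 × 7.231% = 18.627%; on $25,000,000 that is $4,656,750.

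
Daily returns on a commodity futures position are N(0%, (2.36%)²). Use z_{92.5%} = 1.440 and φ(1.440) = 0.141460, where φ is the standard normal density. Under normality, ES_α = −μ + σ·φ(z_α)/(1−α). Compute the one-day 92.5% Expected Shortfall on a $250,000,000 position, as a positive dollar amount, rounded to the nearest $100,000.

Tail multiplier: φ(z)/(1−α) = 0.141460 / 0.075 = 1.886.
ES = 2.36% × 1.886 = 4.451%.
On $250,000,000: 0.04451 × $250,000,000 = $11,127,500.

$11,100,000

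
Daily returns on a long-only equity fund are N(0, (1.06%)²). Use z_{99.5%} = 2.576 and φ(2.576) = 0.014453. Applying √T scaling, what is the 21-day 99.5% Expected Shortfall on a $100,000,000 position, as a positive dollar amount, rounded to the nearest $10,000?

σ_{21d} = 1.06% × √21 = 4.858%.
ES multiplier = φ(z)/(1−α) = 0.014453/0.005 = 2.891.
ES = 4.858% × 2.891 = 14.044%; on $100,000,000: $14,044,000.

$14,040,000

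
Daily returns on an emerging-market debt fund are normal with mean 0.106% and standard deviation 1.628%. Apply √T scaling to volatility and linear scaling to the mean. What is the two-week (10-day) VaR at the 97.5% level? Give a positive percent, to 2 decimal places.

At 97.5%, z = 1.960.
σ_{10d} = 1.628% × √10 = 5.148%; μ_{10d} = 10 × 0.106% = 1.060%.
VaR = −(1.060%) + 1.960 × 5.148% = 9.030%.

9.03%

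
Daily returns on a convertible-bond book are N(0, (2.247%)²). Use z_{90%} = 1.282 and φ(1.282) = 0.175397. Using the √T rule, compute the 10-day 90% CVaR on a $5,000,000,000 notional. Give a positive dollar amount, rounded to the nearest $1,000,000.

$623,000,000

σ_{10d} = 2.247% × √10 = 7.106%.
ES multiplier = φ(z)/(1−α) = 0.175397/0.1 = 1.754.
ES = 7.106% × 1.754 = 12.464%; on $5,000,000,000: $623,200,000.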